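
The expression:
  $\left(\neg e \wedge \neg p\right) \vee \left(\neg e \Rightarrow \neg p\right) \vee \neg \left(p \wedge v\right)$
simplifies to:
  $e \vee \neg p \vee \neg v$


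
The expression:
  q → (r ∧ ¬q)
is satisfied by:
  {q: False}


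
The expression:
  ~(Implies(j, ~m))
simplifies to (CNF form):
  j & m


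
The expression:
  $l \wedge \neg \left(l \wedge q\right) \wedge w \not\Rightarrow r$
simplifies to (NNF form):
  $l \wedge w \wedge \neg q \wedge \neg r$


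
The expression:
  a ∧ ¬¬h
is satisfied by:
  {a: True, h: True}


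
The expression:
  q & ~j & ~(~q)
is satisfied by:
  {q: True, j: False}


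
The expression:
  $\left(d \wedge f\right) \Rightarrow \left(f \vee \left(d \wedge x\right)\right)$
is always true.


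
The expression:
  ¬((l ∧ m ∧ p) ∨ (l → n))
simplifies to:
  l ∧ ¬n ∧ (¬m ∨ ¬p)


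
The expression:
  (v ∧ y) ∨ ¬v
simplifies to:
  y ∨ ¬v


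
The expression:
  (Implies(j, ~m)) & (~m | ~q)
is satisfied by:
  {q: False, m: False, j: False}
  {j: True, q: False, m: False}
  {q: True, j: False, m: False}
  {j: True, q: True, m: False}
  {m: True, j: False, q: False}


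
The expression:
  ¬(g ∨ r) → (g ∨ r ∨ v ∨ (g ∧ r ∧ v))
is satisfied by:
  {r: True, v: True, g: True}
  {r: True, v: True, g: False}
  {r: True, g: True, v: False}
  {r: True, g: False, v: False}
  {v: True, g: True, r: False}
  {v: True, g: False, r: False}
  {g: True, v: False, r: False}


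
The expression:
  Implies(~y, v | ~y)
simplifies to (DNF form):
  True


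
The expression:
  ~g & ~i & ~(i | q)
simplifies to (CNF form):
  ~g & ~i & ~q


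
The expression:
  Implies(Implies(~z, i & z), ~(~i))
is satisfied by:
  {i: True, z: False}
  {z: False, i: False}
  {z: True, i: True}


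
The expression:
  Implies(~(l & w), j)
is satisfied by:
  {l: True, j: True, w: True}
  {l: True, j: True, w: False}
  {j: True, w: True, l: False}
  {j: True, w: False, l: False}
  {l: True, w: True, j: False}


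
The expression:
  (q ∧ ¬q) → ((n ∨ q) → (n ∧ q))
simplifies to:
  True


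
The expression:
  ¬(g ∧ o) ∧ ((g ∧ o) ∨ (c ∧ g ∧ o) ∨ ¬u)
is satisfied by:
  {g: False, u: False, o: False}
  {o: True, g: False, u: False}
  {g: True, o: False, u: False}


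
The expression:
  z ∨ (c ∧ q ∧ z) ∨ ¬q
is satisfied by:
  {z: True, q: False}
  {q: False, z: False}
  {q: True, z: True}


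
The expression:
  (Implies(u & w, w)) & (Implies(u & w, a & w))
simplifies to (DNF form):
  a | ~u | ~w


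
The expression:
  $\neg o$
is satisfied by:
  {o: False}


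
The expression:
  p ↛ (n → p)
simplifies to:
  False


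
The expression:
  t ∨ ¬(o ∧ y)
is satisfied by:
  {t: True, o: False, y: False}
  {o: False, y: False, t: False}
  {y: True, t: True, o: False}
  {y: True, o: False, t: False}
  {t: True, o: True, y: False}
  {o: True, t: False, y: False}
  {y: True, o: True, t: True}


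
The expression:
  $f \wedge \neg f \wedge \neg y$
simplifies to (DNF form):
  $\text{False}$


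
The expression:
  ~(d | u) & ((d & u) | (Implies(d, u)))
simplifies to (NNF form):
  ~d & ~u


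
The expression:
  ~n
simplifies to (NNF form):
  ~n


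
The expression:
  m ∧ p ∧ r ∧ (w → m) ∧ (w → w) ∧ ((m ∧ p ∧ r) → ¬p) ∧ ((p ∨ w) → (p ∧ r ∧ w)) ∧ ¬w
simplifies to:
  False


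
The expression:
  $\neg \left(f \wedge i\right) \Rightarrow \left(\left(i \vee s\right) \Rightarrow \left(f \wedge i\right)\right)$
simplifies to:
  $\left(f \wedge i\right) \vee \left(\neg i \wedge \neg s\right)$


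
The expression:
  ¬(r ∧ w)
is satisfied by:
  {w: False, r: False}
  {r: True, w: False}
  {w: True, r: False}


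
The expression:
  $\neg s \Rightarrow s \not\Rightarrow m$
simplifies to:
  $s$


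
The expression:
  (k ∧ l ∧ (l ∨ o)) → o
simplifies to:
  o ∨ ¬k ∨ ¬l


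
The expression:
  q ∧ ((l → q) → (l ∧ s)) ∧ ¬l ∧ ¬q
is never true.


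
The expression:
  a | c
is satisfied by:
  {a: True, c: True}
  {a: True, c: False}
  {c: True, a: False}


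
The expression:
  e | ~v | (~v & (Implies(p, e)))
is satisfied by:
  {e: True, v: False}
  {v: False, e: False}
  {v: True, e: True}


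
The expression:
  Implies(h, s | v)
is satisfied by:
  {v: True, s: True, h: False}
  {v: True, h: False, s: False}
  {s: True, h: False, v: False}
  {s: False, h: False, v: False}
  {v: True, s: True, h: True}
  {v: True, h: True, s: False}
  {s: True, h: True, v: False}


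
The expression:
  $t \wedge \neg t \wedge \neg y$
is never true.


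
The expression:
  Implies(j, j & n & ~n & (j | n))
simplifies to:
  ~j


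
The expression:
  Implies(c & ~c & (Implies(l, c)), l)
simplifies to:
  True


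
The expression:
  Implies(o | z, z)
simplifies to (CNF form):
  z | ~o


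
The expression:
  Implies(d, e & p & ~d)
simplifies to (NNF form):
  ~d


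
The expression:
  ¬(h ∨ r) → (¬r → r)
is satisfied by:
  {r: True, h: True}
  {r: True, h: False}
  {h: True, r: False}


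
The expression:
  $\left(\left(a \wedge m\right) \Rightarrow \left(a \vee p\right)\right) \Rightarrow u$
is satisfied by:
  {u: True}


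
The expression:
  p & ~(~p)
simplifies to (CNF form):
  p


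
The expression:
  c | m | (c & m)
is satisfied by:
  {c: True, m: True}
  {c: True, m: False}
  {m: True, c: False}


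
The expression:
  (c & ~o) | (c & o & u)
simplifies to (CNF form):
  c & (u | ~o)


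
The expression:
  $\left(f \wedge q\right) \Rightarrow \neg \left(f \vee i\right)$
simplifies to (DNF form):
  $\neg f \vee \neg q$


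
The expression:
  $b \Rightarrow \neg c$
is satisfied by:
  {c: False, b: False}
  {b: True, c: False}
  {c: True, b: False}


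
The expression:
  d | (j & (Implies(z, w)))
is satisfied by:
  {d: True, w: True, j: True, z: False}
  {d: True, j: True, z: False, w: False}
  {d: True, w: True, j: True, z: True}
  {d: True, j: True, z: True, w: False}
  {d: True, w: True, z: False, j: False}
  {d: True, z: False, j: False, w: False}
  {d: True, w: True, z: True, j: False}
  {d: True, z: True, j: False, w: False}
  {w: True, j: True, z: False, d: False}
  {j: True, w: False, z: False, d: False}
  {w: True, j: True, z: True, d: False}


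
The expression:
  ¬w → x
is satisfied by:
  {x: True, w: True}
  {x: True, w: False}
  {w: True, x: False}


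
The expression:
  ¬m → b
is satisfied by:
  {b: True, m: True}
  {b: True, m: False}
  {m: True, b: False}


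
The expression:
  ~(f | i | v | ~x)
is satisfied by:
  {x: True, v: False, f: False, i: False}


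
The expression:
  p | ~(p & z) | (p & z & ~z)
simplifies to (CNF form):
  True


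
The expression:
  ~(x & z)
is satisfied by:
  {z: False, x: False}
  {x: True, z: False}
  {z: True, x: False}


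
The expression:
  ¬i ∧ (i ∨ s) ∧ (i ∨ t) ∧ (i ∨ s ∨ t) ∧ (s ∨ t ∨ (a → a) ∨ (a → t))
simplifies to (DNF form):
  s ∧ t ∧ ¬i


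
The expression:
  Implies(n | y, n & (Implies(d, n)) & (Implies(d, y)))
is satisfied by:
  {y: False, d: False, n: False}
  {n: True, y: False, d: False}
  {d: True, y: False, n: False}
  {n: True, y: True, d: False}
  {n: True, d: True, y: True}


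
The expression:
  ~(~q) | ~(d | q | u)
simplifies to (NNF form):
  q | (~d & ~u)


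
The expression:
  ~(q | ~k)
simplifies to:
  k & ~q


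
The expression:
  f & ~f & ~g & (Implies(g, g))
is never true.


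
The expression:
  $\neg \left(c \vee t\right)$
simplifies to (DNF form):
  $\neg c \wedge \neg t$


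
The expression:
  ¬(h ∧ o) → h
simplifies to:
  h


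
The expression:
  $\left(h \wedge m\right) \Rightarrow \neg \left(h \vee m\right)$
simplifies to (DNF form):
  $\neg h \vee \neg m$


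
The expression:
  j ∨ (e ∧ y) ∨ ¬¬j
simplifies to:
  j ∨ (e ∧ y)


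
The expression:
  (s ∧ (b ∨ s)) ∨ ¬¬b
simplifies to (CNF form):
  b ∨ s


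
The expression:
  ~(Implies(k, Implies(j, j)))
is never true.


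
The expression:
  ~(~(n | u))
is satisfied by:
  {n: True, u: True}
  {n: True, u: False}
  {u: True, n: False}


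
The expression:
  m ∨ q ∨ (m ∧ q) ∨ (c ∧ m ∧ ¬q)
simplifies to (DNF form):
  m ∨ q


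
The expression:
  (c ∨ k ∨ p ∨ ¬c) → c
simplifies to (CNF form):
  c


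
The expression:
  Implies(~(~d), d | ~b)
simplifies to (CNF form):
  True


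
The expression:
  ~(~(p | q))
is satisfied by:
  {q: True, p: True}
  {q: True, p: False}
  {p: True, q: False}


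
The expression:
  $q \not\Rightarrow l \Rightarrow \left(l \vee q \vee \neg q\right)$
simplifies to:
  $\text{True}$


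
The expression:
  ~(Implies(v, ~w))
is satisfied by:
  {w: True, v: True}


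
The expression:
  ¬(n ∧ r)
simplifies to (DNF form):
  ¬n ∨ ¬r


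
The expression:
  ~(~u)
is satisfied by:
  {u: True}


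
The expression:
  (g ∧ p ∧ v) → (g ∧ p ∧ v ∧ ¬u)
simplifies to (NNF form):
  ¬g ∨ ¬p ∨ ¬u ∨ ¬v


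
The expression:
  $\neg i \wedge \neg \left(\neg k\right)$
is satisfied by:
  {k: True, i: False}


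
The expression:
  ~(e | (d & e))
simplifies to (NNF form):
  ~e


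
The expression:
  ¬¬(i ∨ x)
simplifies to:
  i ∨ x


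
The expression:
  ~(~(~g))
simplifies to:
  ~g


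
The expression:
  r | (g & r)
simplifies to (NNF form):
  r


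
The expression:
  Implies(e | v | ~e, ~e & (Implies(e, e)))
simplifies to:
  ~e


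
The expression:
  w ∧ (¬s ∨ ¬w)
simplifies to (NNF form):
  w ∧ ¬s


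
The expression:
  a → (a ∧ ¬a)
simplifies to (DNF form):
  ¬a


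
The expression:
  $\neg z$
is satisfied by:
  {z: False}


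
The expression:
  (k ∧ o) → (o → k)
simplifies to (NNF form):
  True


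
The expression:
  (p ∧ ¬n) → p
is always true.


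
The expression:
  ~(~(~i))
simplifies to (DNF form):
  ~i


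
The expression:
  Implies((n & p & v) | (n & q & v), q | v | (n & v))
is always true.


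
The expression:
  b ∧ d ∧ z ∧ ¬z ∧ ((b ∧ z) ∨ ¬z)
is never true.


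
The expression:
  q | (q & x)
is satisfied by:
  {q: True}


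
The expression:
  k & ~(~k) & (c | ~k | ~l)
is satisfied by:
  {c: True, k: True, l: False}
  {k: True, l: False, c: False}
  {c: True, l: True, k: True}


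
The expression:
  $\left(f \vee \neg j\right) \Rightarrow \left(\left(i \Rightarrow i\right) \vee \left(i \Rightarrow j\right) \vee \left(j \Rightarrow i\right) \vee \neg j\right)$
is always true.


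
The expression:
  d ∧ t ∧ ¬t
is never true.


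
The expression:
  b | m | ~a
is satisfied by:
  {b: True, m: True, a: False}
  {b: True, m: False, a: False}
  {m: True, b: False, a: False}
  {b: False, m: False, a: False}
  {b: True, a: True, m: True}
  {b: True, a: True, m: False}
  {a: True, m: True, b: False}


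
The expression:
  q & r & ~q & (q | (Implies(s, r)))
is never true.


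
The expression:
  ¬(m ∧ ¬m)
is always true.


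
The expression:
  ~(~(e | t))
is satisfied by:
  {t: True, e: True}
  {t: True, e: False}
  {e: True, t: False}


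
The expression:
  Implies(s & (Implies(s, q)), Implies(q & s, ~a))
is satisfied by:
  {s: False, q: False, a: False}
  {a: True, s: False, q: False}
  {q: True, s: False, a: False}
  {a: True, q: True, s: False}
  {s: True, a: False, q: False}
  {a: True, s: True, q: False}
  {q: True, s: True, a: False}


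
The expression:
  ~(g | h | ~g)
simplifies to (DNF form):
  False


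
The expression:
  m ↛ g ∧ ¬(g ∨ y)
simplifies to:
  m ∧ ¬g ∧ ¬y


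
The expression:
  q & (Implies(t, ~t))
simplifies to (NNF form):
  q & ~t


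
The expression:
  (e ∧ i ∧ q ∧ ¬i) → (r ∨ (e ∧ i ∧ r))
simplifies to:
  True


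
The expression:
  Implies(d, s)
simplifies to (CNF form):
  s | ~d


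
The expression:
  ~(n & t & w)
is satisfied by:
  {w: False, t: False, n: False}
  {n: True, w: False, t: False}
  {t: True, w: False, n: False}
  {n: True, t: True, w: False}
  {w: True, n: False, t: False}
  {n: True, w: True, t: False}
  {t: True, w: True, n: False}


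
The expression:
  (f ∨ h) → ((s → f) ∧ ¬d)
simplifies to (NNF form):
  (f ∧ ¬d) ∨ (¬d ∧ ¬s) ∨ (¬f ∧ ¬h)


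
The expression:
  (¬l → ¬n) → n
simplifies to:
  n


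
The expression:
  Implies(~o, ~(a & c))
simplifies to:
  o | ~a | ~c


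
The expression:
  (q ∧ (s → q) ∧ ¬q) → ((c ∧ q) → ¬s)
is always true.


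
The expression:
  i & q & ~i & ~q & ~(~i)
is never true.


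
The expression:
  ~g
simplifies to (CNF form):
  ~g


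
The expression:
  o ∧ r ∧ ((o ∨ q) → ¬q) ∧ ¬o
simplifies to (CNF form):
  False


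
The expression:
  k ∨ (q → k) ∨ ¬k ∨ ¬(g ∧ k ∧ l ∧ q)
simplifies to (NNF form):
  True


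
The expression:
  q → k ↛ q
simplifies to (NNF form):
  ¬q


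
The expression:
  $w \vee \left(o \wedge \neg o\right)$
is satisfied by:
  {w: True}


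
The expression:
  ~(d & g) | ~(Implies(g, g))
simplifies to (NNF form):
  ~d | ~g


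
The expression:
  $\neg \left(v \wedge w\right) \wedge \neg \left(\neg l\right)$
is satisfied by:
  {l: True, w: False, v: False}
  {v: True, l: True, w: False}
  {w: True, l: True, v: False}


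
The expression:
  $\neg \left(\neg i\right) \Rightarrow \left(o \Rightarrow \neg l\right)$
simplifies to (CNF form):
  $\neg i \vee \neg l \vee \neg o$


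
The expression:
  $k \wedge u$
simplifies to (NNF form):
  $k \wedge u$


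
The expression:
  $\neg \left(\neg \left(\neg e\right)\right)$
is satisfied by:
  {e: False}


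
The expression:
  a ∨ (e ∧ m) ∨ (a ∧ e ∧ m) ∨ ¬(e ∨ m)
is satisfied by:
  {a: True, m: False, e: False}
  {a: True, e: True, m: False}
  {a: True, m: True, e: False}
  {a: True, e: True, m: True}
  {e: False, m: False, a: False}
  {e: True, m: True, a: False}


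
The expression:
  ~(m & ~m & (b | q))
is always true.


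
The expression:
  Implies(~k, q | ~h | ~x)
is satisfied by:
  {k: True, q: True, h: False, x: False}
  {k: True, h: False, q: False, x: False}
  {q: True, k: False, h: False, x: False}
  {k: False, h: False, q: False, x: False}
  {x: True, k: True, q: True, h: False}
  {x: True, k: True, h: False, q: False}
  {x: True, q: True, k: False, h: False}
  {x: True, k: False, h: False, q: False}
  {k: True, h: True, q: True, x: False}
  {k: True, h: True, x: False, q: False}
  {h: True, q: True, x: False, k: False}
  {h: True, x: False, q: False, k: False}
  {k: True, h: True, x: True, q: True}
  {k: True, h: True, x: True, q: False}
  {h: True, x: True, q: True, k: False}


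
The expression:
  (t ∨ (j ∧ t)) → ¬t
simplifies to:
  ¬t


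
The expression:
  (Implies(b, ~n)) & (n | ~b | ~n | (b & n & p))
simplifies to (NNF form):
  ~b | ~n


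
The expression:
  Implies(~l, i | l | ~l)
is always true.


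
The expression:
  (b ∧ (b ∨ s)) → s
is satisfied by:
  {s: True, b: False}
  {b: False, s: False}
  {b: True, s: True}


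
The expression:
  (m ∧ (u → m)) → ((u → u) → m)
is always true.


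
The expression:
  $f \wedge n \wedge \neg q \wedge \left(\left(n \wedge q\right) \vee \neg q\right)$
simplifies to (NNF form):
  $f \wedge n \wedge \neg q$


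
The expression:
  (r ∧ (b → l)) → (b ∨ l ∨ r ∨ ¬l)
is always true.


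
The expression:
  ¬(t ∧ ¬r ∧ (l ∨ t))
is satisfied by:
  {r: True, t: False}
  {t: False, r: False}
  {t: True, r: True}


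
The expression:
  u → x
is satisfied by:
  {x: True, u: False}
  {u: False, x: False}
  {u: True, x: True}


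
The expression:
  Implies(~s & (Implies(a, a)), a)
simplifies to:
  a | s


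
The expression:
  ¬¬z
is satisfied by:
  {z: True}


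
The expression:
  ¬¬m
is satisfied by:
  {m: True}


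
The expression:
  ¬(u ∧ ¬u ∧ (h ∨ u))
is always true.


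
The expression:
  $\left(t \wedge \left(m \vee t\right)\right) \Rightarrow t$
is always true.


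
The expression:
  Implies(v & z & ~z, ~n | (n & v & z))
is always true.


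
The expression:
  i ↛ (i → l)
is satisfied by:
  {i: True, l: False}


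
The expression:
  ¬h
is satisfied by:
  {h: False}


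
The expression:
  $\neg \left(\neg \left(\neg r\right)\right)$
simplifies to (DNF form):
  $\neg r$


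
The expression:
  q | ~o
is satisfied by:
  {q: True, o: False}
  {o: False, q: False}
  {o: True, q: True}


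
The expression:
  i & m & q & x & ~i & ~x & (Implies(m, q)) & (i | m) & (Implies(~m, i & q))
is never true.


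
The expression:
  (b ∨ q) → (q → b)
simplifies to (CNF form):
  b ∨ ¬q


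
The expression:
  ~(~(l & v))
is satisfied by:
  {v: True, l: True}


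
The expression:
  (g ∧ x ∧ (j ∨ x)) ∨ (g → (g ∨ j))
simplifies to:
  True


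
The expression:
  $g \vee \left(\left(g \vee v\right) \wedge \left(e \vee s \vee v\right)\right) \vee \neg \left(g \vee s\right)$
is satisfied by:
  {g: True, v: True, s: False}
  {g: True, s: False, v: False}
  {v: True, s: False, g: False}
  {v: False, s: False, g: False}
  {g: True, v: True, s: True}
  {g: True, s: True, v: False}
  {v: True, s: True, g: False}


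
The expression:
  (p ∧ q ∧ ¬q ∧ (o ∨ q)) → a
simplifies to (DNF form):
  True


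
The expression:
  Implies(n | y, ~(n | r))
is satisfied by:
  {n: False, y: False, r: False}
  {r: True, n: False, y: False}
  {y: True, n: False, r: False}


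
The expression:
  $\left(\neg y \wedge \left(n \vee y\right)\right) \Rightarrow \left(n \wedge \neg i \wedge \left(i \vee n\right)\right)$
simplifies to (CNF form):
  $y \vee \neg i \vee \neg n$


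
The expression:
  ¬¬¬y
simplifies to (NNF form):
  ¬y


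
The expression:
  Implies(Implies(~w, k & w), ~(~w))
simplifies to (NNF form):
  True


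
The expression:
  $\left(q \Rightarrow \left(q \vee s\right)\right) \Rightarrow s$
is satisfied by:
  {s: True}


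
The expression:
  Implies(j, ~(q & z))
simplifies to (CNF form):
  ~j | ~q | ~z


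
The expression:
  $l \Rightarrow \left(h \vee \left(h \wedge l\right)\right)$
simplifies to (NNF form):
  $h \vee \neg l$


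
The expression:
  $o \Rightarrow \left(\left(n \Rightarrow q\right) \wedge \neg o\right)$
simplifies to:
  $\neg o$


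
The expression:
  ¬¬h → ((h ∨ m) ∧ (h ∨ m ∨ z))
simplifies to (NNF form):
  True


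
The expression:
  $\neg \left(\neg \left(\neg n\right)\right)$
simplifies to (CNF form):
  $\neg n$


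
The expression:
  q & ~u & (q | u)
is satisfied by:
  {q: True, u: False}


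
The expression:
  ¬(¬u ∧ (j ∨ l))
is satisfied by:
  {u: True, j: False, l: False}
  {u: True, l: True, j: False}
  {u: True, j: True, l: False}
  {u: True, l: True, j: True}
  {l: False, j: False, u: False}


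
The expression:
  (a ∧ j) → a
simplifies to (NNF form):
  True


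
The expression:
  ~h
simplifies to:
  ~h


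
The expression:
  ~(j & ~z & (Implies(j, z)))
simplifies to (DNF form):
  True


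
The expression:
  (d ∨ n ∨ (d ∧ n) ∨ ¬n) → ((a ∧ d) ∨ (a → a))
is always true.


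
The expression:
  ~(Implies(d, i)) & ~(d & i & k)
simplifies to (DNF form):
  d & ~i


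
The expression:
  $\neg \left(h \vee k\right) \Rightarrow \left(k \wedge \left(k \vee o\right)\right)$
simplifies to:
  $h \vee k$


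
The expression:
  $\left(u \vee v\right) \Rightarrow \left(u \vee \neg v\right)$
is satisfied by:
  {u: True, v: False}
  {v: False, u: False}
  {v: True, u: True}


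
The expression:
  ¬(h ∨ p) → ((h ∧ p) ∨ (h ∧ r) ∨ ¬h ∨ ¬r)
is always true.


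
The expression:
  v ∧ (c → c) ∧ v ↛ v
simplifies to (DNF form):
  False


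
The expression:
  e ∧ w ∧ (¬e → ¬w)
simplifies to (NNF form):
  e ∧ w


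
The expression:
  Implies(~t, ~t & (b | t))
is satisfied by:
  {b: True, t: True}
  {b: True, t: False}
  {t: True, b: False}


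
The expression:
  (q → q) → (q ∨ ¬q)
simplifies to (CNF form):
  True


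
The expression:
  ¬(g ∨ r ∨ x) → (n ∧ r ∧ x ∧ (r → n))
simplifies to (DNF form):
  g ∨ r ∨ x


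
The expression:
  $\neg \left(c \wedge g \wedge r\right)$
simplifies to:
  $\neg c \vee \neg g \vee \neg r$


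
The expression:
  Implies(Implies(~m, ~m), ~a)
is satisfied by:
  {a: False}


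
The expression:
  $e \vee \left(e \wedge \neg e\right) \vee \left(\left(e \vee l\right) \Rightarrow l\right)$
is always true.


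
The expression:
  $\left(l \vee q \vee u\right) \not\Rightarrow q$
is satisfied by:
  {l: True, u: True, q: False}
  {l: True, q: False, u: False}
  {u: True, q: False, l: False}


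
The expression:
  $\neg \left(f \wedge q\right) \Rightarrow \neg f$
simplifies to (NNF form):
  $q \vee \neg f$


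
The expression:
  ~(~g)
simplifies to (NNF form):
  g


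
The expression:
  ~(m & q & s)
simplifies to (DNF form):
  ~m | ~q | ~s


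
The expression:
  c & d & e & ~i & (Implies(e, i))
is never true.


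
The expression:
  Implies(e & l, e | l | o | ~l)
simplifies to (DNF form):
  True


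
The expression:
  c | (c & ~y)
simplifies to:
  c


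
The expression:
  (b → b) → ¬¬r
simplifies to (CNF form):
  r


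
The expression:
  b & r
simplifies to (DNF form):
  b & r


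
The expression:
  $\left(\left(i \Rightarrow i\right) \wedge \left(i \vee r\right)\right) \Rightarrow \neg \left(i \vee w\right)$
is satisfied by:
  {i: False, w: False, r: False}
  {r: True, i: False, w: False}
  {w: True, i: False, r: False}


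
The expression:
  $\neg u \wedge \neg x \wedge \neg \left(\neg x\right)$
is never true.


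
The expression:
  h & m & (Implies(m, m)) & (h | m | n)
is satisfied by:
  {h: True, m: True}


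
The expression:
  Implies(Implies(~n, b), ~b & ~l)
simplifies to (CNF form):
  ~b & (~l | ~n)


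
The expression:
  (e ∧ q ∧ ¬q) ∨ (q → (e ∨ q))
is always true.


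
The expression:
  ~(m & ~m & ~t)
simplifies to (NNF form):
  True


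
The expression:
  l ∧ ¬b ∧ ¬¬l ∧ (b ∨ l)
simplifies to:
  l ∧ ¬b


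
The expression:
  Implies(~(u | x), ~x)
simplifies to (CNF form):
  True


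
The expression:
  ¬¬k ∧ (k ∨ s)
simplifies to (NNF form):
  k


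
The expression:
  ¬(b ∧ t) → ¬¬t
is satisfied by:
  {t: True}


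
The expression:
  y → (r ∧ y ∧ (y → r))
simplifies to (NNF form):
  r ∨ ¬y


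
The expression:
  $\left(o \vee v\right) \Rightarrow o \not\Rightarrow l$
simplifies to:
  $\left(o \wedge \neg l\right) \vee \left(\neg o \wedge \neg v\right)$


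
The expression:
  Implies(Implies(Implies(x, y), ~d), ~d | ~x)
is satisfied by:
  {y: True, d: False, x: False}
  {d: False, x: False, y: False}
  {y: True, x: True, d: False}
  {x: True, d: False, y: False}
  {y: True, d: True, x: False}
  {d: True, y: False, x: False}
  {y: True, x: True, d: True}


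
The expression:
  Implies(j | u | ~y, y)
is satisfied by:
  {y: True}


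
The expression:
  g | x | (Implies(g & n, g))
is always true.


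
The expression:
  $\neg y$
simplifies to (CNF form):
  $\neg y$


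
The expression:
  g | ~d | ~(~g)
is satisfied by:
  {g: True, d: False}
  {d: False, g: False}
  {d: True, g: True}


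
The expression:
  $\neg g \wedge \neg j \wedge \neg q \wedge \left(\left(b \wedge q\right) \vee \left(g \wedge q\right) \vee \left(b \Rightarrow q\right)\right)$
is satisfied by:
  {q: False, g: False, j: False, b: False}


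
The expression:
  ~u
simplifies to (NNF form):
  ~u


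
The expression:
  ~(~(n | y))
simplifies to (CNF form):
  n | y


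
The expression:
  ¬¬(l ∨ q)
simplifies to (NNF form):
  l ∨ q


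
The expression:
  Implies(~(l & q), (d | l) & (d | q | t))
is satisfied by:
  {q: True, d: True, t: True, l: True}
  {q: True, d: True, l: True, t: False}
  {d: True, t: True, l: True, q: False}
  {d: True, l: True, t: False, q: False}
  {d: True, t: True, q: True, l: False}
  {d: True, q: True, l: False, t: False}
  {d: True, t: True, l: False, q: False}
  {d: True, l: False, t: False, q: False}
  {q: True, l: True, t: True, d: False}
  {q: True, l: True, t: False, d: False}
  {l: True, t: True, q: False, d: False}


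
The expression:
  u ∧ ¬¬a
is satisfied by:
  {a: True, u: True}


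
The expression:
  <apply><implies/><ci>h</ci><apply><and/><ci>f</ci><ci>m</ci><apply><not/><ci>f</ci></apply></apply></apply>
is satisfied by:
  {h: False}


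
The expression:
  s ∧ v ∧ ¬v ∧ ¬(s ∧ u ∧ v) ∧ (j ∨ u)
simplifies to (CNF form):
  False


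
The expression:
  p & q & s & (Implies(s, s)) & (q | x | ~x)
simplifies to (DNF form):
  p & q & s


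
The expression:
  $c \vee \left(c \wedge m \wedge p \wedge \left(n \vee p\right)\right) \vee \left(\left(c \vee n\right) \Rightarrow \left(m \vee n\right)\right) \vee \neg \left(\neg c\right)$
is always true.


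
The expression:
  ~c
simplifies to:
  ~c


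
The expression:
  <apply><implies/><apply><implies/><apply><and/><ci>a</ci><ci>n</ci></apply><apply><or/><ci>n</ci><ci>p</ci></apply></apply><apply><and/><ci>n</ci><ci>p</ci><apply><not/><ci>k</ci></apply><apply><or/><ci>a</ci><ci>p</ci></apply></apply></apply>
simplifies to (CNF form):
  <apply><and/><ci>n</ci><ci>p</ci><apply><not/><ci>k</ci></apply></apply>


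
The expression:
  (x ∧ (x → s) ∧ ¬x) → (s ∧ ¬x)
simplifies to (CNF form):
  True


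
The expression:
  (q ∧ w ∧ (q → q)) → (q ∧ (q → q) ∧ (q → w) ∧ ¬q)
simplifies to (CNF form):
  ¬q ∨ ¬w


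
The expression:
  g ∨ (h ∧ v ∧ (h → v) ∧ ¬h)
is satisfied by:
  {g: True}


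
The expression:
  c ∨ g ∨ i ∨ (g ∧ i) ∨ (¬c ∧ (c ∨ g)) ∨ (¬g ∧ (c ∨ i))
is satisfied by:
  {i: True, c: True, g: True}
  {i: True, c: True, g: False}
  {i: True, g: True, c: False}
  {i: True, g: False, c: False}
  {c: True, g: True, i: False}
  {c: True, g: False, i: False}
  {g: True, c: False, i: False}


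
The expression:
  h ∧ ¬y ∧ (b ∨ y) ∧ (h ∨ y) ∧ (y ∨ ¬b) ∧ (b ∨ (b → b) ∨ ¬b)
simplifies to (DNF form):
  False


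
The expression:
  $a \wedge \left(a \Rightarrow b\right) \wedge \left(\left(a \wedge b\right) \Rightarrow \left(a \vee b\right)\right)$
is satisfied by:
  {a: True, b: True}


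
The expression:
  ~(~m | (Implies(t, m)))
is never true.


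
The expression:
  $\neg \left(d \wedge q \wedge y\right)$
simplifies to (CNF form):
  $\neg d \vee \neg q \vee \neg y$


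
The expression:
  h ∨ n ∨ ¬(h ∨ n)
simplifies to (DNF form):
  True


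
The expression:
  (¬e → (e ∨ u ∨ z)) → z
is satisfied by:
  {z: True, u: False, e: False}
  {z: True, e: True, u: False}
  {z: True, u: True, e: False}
  {z: True, e: True, u: True}
  {e: False, u: False, z: False}


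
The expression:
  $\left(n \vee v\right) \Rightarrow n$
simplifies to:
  $n \vee \neg v$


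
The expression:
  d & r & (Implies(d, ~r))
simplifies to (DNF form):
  False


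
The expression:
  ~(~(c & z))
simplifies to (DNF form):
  c & z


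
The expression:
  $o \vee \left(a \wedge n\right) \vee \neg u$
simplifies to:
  $o \vee \left(a \wedge n\right) \vee \neg u$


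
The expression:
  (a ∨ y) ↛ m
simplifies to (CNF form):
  ¬m ∧ (a ∨ y)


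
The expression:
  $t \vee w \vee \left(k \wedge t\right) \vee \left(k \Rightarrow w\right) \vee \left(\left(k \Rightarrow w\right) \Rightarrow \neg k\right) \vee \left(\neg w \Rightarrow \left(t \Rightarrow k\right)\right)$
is always true.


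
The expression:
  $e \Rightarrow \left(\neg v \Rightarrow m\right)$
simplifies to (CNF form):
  $m \vee v \vee \neg e$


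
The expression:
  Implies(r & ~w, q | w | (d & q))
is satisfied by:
  {q: True, w: True, r: False}
  {q: True, w: False, r: False}
  {w: True, q: False, r: False}
  {q: False, w: False, r: False}
  {r: True, q: True, w: True}
  {r: True, q: True, w: False}
  {r: True, w: True, q: False}


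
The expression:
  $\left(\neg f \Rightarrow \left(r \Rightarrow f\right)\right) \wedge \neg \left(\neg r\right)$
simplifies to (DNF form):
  $f \wedge r$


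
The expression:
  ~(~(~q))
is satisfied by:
  {q: False}


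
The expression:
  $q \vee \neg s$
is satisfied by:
  {q: True, s: False}
  {s: False, q: False}
  {s: True, q: True}


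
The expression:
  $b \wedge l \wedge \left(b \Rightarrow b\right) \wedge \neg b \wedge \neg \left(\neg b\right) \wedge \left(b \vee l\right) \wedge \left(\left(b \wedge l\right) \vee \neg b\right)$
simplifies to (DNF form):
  $\text{False}$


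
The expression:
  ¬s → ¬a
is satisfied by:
  {s: True, a: False}
  {a: False, s: False}
  {a: True, s: True}


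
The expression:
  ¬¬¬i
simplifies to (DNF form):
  ¬i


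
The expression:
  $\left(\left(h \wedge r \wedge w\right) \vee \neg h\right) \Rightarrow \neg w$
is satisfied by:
  {h: True, r: False, w: False}
  {r: False, w: False, h: False}
  {h: True, r: True, w: False}
  {r: True, h: False, w: False}
  {w: True, h: True, r: False}


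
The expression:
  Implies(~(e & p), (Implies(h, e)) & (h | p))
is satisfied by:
  {e: True, p: True, h: False}
  {p: True, h: False, e: False}
  {e: True, p: True, h: True}
  {e: True, h: True, p: False}


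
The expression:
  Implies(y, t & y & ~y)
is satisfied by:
  {y: False}


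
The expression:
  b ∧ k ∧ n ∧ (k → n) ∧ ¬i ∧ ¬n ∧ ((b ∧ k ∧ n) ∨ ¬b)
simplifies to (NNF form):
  False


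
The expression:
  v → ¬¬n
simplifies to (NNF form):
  n ∨ ¬v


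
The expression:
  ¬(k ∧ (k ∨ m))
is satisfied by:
  {k: False}


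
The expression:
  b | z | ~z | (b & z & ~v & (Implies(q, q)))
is always true.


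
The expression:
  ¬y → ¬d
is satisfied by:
  {y: True, d: False}
  {d: False, y: False}
  {d: True, y: True}


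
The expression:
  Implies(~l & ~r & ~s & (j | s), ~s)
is always true.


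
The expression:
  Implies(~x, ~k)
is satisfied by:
  {x: True, k: False}
  {k: False, x: False}
  {k: True, x: True}


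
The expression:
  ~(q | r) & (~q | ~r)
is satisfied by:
  {q: False, r: False}


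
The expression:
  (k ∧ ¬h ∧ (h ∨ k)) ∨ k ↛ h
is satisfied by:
  {k: True, h: False}


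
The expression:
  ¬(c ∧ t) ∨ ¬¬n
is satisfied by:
  {n: True, c: False, t: False}
  {c: False, t: False, n: False}
  {n: True, t: True, c: False}
  {t: True, c: False, n: False}
  {n: True, c: True, t: False}
  {c: True, n: False, t: False}
  {n: True, t: True, c: True}


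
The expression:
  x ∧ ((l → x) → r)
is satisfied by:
  {r: True, x: True}


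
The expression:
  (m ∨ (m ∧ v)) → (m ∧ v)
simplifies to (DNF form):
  v ∨ ¬m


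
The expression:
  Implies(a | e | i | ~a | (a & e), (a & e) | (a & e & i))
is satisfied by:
  {a: True, e: True}


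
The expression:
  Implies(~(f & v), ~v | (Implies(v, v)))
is always true.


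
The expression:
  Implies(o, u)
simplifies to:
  u | ~o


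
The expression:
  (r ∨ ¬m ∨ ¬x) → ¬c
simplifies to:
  (m ∧ x ∧ ¬r) ∨ ¬c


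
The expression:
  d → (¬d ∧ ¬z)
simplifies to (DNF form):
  ¬d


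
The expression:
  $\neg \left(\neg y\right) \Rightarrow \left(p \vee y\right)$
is always true.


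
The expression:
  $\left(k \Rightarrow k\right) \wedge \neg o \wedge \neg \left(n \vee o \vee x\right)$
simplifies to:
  $\neg n \wedge \neg o \wedge \neg x$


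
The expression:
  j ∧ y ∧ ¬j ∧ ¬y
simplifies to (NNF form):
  False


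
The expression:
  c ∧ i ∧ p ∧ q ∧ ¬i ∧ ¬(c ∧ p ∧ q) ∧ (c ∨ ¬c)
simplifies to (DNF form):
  False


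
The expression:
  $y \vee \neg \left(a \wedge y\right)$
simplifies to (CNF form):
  $\text{True}$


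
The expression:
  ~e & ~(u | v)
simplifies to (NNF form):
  ~e & ~u & ~v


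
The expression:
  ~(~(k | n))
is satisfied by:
  {n: True, k: True}
  {n: True, k: False}
  {k: True, n: False}


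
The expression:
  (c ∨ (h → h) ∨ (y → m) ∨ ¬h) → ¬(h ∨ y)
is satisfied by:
  {y: False, h: False}


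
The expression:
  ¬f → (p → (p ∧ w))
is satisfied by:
  {f: True, w: True, p: False}
  {f: True, p: False, w: False}
  {w: True, p: False, f: False}
  {w: False, p: False, f: False}
  {f: True, w: True, p: True}
  {f: True, p: True, w: False}
  {w: True, p: True, f: False}


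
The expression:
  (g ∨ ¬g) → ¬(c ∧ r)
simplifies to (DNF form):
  ¬c ∨ ¬r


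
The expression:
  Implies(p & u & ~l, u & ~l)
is always true.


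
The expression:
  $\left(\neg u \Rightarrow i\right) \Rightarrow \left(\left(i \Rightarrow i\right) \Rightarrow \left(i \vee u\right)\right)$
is always true.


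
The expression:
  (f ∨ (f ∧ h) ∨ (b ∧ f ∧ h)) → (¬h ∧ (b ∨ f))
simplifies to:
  ¬f ∨ ¬h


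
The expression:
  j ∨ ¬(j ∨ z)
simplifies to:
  j ∨ ¬z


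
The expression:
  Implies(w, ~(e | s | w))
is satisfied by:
  {w: False}


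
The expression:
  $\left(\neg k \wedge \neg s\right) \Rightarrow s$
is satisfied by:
  {k: True, s: True}
  {k: True, s: False}
  {s: True, k: False}


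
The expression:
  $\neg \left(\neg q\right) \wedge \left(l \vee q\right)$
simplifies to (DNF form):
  $q$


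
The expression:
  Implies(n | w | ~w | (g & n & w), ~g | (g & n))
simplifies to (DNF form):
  n | ~g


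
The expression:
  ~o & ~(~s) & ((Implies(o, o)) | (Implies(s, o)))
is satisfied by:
  {s: True, o: False}


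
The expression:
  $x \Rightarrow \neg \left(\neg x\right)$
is always true.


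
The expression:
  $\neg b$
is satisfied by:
  {b: False}


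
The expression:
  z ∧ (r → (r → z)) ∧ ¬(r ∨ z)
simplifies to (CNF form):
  False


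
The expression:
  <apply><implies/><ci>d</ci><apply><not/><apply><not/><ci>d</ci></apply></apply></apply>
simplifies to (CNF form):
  <true/>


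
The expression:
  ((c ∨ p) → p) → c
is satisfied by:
  {c: True}


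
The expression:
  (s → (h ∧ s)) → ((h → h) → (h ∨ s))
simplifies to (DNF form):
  h ∨ s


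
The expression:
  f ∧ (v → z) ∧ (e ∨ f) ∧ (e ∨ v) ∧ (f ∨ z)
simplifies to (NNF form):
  f ∧ (e ∨ v) ∧ (z ∨ ¬v)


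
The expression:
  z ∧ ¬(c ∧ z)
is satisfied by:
  {z: True, c: False}


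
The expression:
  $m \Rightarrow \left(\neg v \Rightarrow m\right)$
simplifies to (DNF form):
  $\text{True}$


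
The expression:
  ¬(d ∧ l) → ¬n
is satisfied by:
  {l: True, d: True, n: False}
  {l: True, d: False, n: False}
  {d: True, l: False, n: False}
  {l: False, d: False, n: False}
  {n: True, l: True, d: True}


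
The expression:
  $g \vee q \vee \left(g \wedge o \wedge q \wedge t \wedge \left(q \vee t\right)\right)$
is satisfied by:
  {q: True, g: True}
  {q: True, g: False}
  {g: True, q: False}


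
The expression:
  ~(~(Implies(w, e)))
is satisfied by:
  {e: True, w: False}
  {w: False, e: False}
  {w: True, e: True}


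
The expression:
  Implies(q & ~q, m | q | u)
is always true.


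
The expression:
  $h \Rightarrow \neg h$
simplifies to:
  $\neg h$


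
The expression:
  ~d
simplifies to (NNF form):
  ~d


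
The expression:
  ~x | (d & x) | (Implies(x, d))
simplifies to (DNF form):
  d | ~x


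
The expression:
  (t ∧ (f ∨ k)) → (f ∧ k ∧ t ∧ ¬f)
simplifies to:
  (¬f ∧ ¬k) ∨ ¬t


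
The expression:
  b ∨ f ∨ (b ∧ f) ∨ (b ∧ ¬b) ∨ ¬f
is always true.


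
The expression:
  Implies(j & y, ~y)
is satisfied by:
  {y: False, j: False}
  {j: True, y: False}
  {y: True, j: False}


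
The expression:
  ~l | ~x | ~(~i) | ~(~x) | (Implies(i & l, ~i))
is always true.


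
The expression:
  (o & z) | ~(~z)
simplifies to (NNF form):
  z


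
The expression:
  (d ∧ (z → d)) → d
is always true.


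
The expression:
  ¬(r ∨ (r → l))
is never true.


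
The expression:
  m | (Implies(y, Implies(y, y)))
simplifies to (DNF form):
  True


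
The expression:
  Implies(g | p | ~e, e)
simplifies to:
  e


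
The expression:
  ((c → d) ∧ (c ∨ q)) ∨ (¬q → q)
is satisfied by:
  {d: True, q: True, c: True}
  {d: True, q: True, c: False}
  {q: True, c: True, d: False}
  {q: True, c: False, d: False}
  {d: True, c: True, q: False}


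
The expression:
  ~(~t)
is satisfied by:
  {t: True}


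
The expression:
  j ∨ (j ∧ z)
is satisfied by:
  {j: True}


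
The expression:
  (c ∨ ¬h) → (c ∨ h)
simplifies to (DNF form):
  c ∨ h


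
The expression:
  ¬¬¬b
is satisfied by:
  {b: False}


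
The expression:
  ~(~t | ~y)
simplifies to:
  t & y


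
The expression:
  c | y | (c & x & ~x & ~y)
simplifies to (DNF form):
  c | y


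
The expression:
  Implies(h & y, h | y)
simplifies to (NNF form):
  True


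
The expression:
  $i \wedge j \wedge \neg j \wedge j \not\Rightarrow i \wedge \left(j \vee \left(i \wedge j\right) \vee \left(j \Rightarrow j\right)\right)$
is never true.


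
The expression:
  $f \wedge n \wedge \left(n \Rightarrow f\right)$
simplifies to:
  $f \wedge n$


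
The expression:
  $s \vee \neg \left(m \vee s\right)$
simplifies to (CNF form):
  $s \vee \neg m$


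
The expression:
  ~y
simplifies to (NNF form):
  ~y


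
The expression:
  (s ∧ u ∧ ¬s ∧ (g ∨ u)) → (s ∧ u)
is always true.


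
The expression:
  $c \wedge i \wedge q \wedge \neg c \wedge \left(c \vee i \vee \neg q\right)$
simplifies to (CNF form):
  $\text{False}$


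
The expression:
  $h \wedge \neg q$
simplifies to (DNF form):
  $h \wedge \neg q$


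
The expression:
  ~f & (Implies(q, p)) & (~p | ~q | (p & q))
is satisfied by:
  {p: True, f: False, q: False}
  {p: False, f: False, q: False}
  {q: True, p: True, f: False}


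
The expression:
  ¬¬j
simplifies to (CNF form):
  j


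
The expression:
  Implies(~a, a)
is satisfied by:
  {a: True}


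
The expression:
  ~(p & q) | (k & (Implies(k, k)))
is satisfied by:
  {k: True, p: False, q: False}
  {p: False, q: False, k: False}
  {k: True, q: True, p: False}
  {q: True, p: False, k: False}
  {k: True, p: True, q: False}
  {p: True, k: False, q: False}
  {k: True, q: True, p: True}
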